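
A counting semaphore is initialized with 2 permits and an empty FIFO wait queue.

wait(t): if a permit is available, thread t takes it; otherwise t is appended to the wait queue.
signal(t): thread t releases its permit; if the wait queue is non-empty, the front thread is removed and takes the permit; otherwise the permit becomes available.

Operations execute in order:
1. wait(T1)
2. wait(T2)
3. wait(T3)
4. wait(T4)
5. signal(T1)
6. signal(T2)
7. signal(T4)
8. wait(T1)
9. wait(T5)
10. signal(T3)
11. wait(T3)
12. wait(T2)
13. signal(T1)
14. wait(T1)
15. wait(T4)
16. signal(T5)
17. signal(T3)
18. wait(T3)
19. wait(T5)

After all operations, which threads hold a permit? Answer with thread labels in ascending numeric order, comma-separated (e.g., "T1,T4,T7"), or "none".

Step 1: wait(T1) -> count=1 queue=[] holders={T1}
Step 2: wait(T2) -> count=0 queue=[] holders={T1,T2}
Step 3: wait(T3) -> count=0 queue=[T3] holders={T1,T2}
Step 4: wait(T4) -> count=0 queue=[T3,T4] holders={T1,T2}
Step 5: signal(T1) -> count=0 queue=[T4] holders={T2,T3}
Step 6: signal(T2) -> count=0 queue=[] holders={T3,T4}
Step 7: signal(T4) -> count=1 queue=[] holders={T3}
Step 8: wait(T1) -> count=0 queue=[] holders={T1,T3}
Step 9: wait(T5) -> count=0 queue=[T5] holders={T1,T3}
Step 10: signal(T3) -> count=0 queue=[] holders={T1,T5}
Step 11: wait(T3) -> count=0 queue=[T3] holders={T1,T5}
Step 12: wait(T2) -> count=0 queue=[T3,T2] holders={T1,T5}
Step 13: signal(T1) -> count=0 queue=[T2] holders={T3,T5}
Step 14: wait(T1) -> count=0 queue=[T2,T1] holders={T3,T5}
Step 15: wait(T4) -> count=0 queue=[T2,T1,T4] holders={T3,T5}
Step 16: signal(T5) -> count=0 queue=[T1,T4] holders={T2,T3}
Step 17: signal(T3) -> count=0 queue=[T4] holders={T1,T2}
Step 18: wait(T3) -> count=0 queue=[T4,T3] holders={T1,T2}
Step 19: wait(T5) -> count=0 queue=[T4,T3,T5] holders={T1,T2}
Final holders: T1,T2

Answer: T1,T2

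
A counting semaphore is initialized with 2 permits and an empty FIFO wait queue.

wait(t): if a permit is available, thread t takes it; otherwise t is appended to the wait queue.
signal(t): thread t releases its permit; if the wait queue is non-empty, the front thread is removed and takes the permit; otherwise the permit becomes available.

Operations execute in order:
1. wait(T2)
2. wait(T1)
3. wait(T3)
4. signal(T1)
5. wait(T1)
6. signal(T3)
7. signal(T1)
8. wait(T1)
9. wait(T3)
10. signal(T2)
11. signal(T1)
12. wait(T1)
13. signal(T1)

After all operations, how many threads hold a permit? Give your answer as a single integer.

Step 1: wait(T2) -> count=1 queue=[] holders={T2}
Step 2: wait(T1) -> count=0 queue=[] holders={T1,T2}
Step 3: wait(T3) -> count=0 queue=[T3] holders={T1,T2}
Step 4: signal(T1) -> count=0 queue=[] holders={T2,T3}
Step 5: wait(T1) -> count=0 queue=[T1] holders={T2,T3}
Step 6: signal(T3) -> count=0 queue=[] holders={T1,T2}
Step 7: signal(T1) -> count=1 queue=[] holders={T2}
Step 8: wait(T1) -> count=0 queue=[] holders={T1,T2}
Step 9: wait(T3) -> count=0 queue=[T3] holders={T1,T2}
Step 10: signal(T2) -> count=0 queue=[] holders={T1,T3}
Step 11: signal(T1) -> count=1 queue=[] holders={T3}
Step 12: wait(T1) -> count=0 queue=[] holders={T1,T3}
Step 13: signal(T1) -> count=1 queue=[] holders={T3}
Final holders: {T3} -> 1 thread(s)

Answer: 1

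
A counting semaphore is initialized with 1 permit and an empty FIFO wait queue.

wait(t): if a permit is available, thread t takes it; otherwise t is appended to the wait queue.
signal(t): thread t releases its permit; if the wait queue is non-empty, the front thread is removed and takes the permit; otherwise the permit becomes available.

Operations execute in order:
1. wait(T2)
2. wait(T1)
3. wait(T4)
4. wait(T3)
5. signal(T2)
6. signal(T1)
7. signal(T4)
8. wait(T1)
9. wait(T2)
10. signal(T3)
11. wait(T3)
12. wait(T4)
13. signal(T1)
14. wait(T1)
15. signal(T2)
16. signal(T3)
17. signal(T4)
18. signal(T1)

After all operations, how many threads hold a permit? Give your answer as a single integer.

Answer: 0

Derivation:
Step 1: wait(T2) -> count=0 queue=[] holders={T2}
Step 2: wait(T1) -> count=0 queue=[T1] holders={T2}
Step 3: wait(T4) -> count=0 queue=[T1,T4] holders={T2}
Step 4: wait(T3) -> count=0 queue=[T1,T4,T3] holders={T2}
Step 5: signal(T2) -> count=0 queue=[T4,T3] holders={T1}
Step 6: signal(T1) -> count=0 queue=[T3] holders={T4}
Step 7: signal(T4) -> count=0 queue=[] holders={T3}
Step 8: wait(T1) -> count=0 queue=[T1] holders={T3}
Step 9: wait(T2) -> count=0 queue=[T1,T2] holders={T3}
Step 10: signal(T3) -> count=0 queue=[T2] holders={T1}
Step 11: wait(T3) -> count=0 queue=[T2,T3] holders={T1}
Step 12: wait(T4) -> count=0 queue=[T2,T3,T4] holders={T1}
Step 13: signal(T1) -> count=0 queue=[T3,T4] holders={T2}
Step 14: wait(T1) -> count=0 queue=[T3,T4,T1] holders={T2}
Step 15: signal(T2) -> count=0 queue=[T4,T1] holders={T3}
Step 16: signal(T3) -> count=0 queue=[T1] holders={T4}
Step 17: signal(T4) -> count=0 queue=[] holders={T1}
Step 18: signal(T1) -> count=1 queue=[] holders={none}
Final holders: {none} -> 0 thread(s)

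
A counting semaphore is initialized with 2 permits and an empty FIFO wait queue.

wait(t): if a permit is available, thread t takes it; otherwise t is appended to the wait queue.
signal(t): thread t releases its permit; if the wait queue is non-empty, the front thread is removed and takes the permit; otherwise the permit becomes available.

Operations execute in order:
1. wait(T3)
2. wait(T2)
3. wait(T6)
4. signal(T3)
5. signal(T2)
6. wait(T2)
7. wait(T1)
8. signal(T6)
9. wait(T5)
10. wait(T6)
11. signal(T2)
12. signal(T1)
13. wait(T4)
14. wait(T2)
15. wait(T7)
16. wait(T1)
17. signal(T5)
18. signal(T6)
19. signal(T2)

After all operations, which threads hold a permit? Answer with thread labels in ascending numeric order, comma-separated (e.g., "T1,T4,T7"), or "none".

Answer: T4,T7

Derivation:
Step 1: wait(T3) -> count=1 queue=[] holders={T3}
Step 2: wait(T2) -> count=0 queue=[] holders={T2,T3}
Step 3: wait(T6) -> count=0 queue=[T6] holders={T2,T3}
Step 4: signal(T3) -> count=0 queue=[] holders={T2,T6}
Step 5: signal(T2) -> count=1 queue=[] holders={T6}
Step 6: wait(T2) -> count=0 queue=[] holders={T2,T6}
Step 7: wait(T1) -> count=0 queue=[T1] holders={T2,T6}
Step 8: signal(T6) -> count=0 queue=[] holders={T1,T2}
Step 9: wait(T5) -> count=0 queue=[T5] holders={T1,T2}
Step 10: wait(T6) -> count=0 queue=[T5,T6] holders={T1,T2}
Step 11: signal(T2) -> count=0 queue=[T6] holders={T1,T5}
Step 12: signal(T1) -> count=0 queue=[] holders={T5,T6}
Step 13: wait(T4) -> count=0 queue=[T4] holders={T5,T6}
Step 14: wait(T2) -> count=0 queue=[T4,T2] holders={T5,T6}
Step 15: wait(T7) -> count=0 queue=[T4,T2,T7] holders={T5,T6}
Step 16: wait(T1) -> count=0 queue=[T4,T2,T7,T1] holders={T5,T6}
Step 17: signal(T5) -> count=0 queue=[T2,T7,T1] holders={T4,T6}
Step 18: signal(T6) -> count=0 queue=[T7,T1] holders={T2,T4}
Step 19: signal(T2) -> count=0 queue=[T1] holders={T4,T7}
Final holders: T4,T7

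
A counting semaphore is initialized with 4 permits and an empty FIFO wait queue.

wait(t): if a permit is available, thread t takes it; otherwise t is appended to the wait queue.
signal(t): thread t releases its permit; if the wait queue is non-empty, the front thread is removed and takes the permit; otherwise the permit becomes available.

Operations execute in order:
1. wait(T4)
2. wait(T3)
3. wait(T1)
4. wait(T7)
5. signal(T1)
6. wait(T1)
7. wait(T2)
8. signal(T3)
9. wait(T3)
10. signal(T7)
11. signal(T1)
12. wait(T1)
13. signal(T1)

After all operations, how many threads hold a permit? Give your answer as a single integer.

Step 1: wait(T4) -> count=3 queue=[] holders={T4}
Step 2: wait(T3) -> count=2 queue=[] holders={T3,T4}
Step 3: wait(T1) -> count=1 queue=[] holders={T1,T3,T4}
Step 4: wait(T7) -> count=0 queue=[] holders={T1,T3,T4,T7}
Step 5: signal(T1) -> count=1 queue=[] holders={T3,T4,T7}
Step 6: wait(T1) -> count=0 queue=[] holders={T1,T3,T4,T7}
Step 7: wait(T2) -> count=0 queue=[T2] holders={T1,T3,T4,T7}
Step 8: signal(T3) -> count=0 queue=[] holders={T1,T2,T4,T7}
Step 9: wait(T3) -> count=0 queue=[T3] holders={T1,T2,T4,T7}
Step 10: signal(T7) -> count=0 queue=[] holders={T1,T2,T3,T4}
Step 11: signal(T1) -> count=1 queue=[] holders={T2,T3,T4}
Step 12: wait(T1) -> count=0 queue=[] holders={T1,T2,T3,T4}
Step 13: signal(T1) -> count=1 queue=[] holders={T2,T3,T4}
Final holders: {T2,T3,T4} -> 3 thread(s)

Answer: 3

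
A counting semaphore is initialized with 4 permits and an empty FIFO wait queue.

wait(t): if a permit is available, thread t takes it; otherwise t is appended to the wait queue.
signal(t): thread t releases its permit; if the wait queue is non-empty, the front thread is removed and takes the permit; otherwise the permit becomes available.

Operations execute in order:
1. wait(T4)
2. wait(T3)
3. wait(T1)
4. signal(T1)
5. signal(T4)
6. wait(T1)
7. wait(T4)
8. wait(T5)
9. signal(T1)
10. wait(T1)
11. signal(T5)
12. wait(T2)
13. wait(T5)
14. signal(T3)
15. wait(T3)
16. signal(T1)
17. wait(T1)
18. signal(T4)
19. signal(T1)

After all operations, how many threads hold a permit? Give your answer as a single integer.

Step 1: wait(T4) -> count=3 queue=[] holders={T4}
Step 2: wait(T3) -> count=2 queue=[] holders={T3,T4}
Step 3: wait(T1) -> count=1 queue=[] holders={T1,T3,T4}
Step 4: signal(T1) -> count=2 queue=[] holders={T3,T4}
Step 5: signal(T4) -> count=3 queue=[] holders={T3}
Step 6: wait(T1) -> count=2 queue=[] holders={T1,T3}
Step 7: wait(T4) -> count=1 queue=[] holders={T1,T3,T4}
Step 8: wait(T5) -> count=0 queue=[] holders={T1,T3,T4,T5}
Step 9: signal(T1) -> count=1 queue=[] holders={T3,T4,T5}
Step 10: wait(T1) -> count=0 queue=[] holders={T1,T3,T4,T5}
Step 11: signal(T5) -> count=1 queue=[] holders={T1,T3,T4}
Step 12: wait(T2) -> count=0 queue=[] holders={T1,T2,T3,T4}
Step 13: wait(T5) -> count=0 queue=[T5] holders={T1,T2,T3,T4}
Step 14: signal(T3) -> count=0 queue=[] holders={T1,T2,T4,T5}
Step 15: wait(T3) -> count=0 queue=[T3] holders={T1,T2,T4,T5}
Step 16: signal(T1) -> count=0 queue=[] holders={T2,T3,T4,T5}
Step 17: wait(T1) -> count=0 queue=[T1] holders={T2,T3,T4,T5}
Step 18: signal(T4) -> count=0 queue=[] holders={T1,T2,T3,T5}
Step 19: signal(T1) -> count=1 queue=[] holders={T2,T3,T5}
Final holders: {T2,T3,T5} -> 3 thread(s)

Answer: 3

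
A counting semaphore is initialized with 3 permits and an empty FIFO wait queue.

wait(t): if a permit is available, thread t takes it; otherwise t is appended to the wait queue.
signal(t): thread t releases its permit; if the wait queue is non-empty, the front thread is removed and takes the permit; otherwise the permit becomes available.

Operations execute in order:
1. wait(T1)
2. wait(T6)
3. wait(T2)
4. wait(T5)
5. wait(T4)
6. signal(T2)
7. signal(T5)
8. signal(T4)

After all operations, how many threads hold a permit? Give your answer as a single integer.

Answer: 2

Derivation:
Step 1: wait(T1) -> count=2 queue=[] holders={T1}
Step 2: wait(T6) -> count=1 queue=[] holders={T1,T6}
Step 3: wait(T2) -> count=0 queue=[] holders={T1,T2,T6}
Step 4: wait(T5) -> count=0 queue=[T5] holders={T1,T2,T6}
Step 5: wait(T4) -> count=0 queue=[T5,T4] holders={T1,T2,T6}
Step 6: signal(T2) -> count=0 queue=[T4] holders={T1,T5,T6}
Step 7: signal(T5) -> count=0 queue=[] holders={T1,T4,T6}
Step 8: signal(T4) -> count=1 queue=[] holders={T1,T6}
Final holders: {T1,T6} -> 2 thread(s)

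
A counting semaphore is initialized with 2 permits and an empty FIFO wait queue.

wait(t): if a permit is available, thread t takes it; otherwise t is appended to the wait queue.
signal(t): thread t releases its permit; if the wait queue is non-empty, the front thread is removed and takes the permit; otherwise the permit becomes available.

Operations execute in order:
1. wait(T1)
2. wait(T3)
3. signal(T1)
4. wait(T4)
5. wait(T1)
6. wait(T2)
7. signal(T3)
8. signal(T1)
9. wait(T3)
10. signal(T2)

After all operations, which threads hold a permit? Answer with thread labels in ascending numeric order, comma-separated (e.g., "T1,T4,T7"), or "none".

Answer: T3,T4

Derivation:
Step 1: wait(T1) -> count=1 queue=[] holders={T1}
Step 2: wait(T3) -> count=0 queue=[] holders={T1,T3}
Step 3: signal(T1) -> count=1 queue=[] holders={T3}
Step 4: wait(T4) -> count=0 queue=[] holders={T3,T4}
Step 5: wait(T1) -> count=0 queue=[T1] holders={T3,T4}
Step 6: wait(T2) -> count=0 queue=[T1,T2] holders={T3,T4}
Step 7: signal(T3) -> count=0 queue=[T2] holders={T1,T4}
Step 8: signal(T1) -> count=0 queue=[] holders={T2,T4}
Step 9: wait(T3) -> count=0 queue=[T3] holders={T2,T4}
Step 10: signal(T2) -> count=0 queue=[] holders={T3,T4}
Final holders: T3,T4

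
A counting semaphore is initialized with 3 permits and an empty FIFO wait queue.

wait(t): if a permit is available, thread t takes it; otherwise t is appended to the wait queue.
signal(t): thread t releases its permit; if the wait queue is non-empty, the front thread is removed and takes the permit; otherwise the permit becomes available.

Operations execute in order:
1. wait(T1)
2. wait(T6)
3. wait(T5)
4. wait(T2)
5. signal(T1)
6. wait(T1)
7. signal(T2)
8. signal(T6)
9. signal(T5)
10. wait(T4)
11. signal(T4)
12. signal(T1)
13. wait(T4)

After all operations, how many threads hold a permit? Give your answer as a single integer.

Step 1: wait(T1) -> count=2 queue=[] holders={T1}
Step 2: wait(T6) -> count=1 queue=[] holders={T1,T6}
Step 3: wait(T5) -> count=0 queue=[] holders={T1,T5,T6}
Step 4: wait(T2) -> count=0 queue=[T2] holders={T1,T5,T6}
Step 5: signal(T1) -> count=0 queue=[] holders={T2,T5,T6}
Step 6: wait(T1) -> count=0 queue=[T1] holders={T2,T5,T6}
Step 7: signal(T2) -> count=0 queue=[] holders={T1,T5,T6}
Step 8: signal(T6) -> count=1 queue=[] holders={T1,T5}
Step 9: signal(T5) -> count=2 queue=[] holders={T1}
Step 10: wait(T4) -> count=1 queue=[] holders={T1,T4}
Step 11: signal(T4) -> count=2 queue=[] holders={T1}
Step 12: signal(T1) -> count=3 queue=[] holders={none}
Step 13: wait(T4) -> count=2 queue=[] holders={T4}
Final holders: {T4} -> 1 thread(s)

Answer: 1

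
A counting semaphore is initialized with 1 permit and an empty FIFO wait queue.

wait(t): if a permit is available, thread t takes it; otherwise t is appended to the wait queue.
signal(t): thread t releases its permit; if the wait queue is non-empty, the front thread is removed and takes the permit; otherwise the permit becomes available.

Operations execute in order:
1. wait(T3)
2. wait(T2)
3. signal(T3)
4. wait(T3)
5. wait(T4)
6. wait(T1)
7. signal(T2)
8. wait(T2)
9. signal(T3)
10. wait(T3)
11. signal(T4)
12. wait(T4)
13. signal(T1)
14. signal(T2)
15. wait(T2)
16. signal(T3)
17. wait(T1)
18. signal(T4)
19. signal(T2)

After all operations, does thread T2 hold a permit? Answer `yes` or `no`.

Step 1: wait(T3) -> count=0 queue=[] holders={T3}
Step 2: wait(T2) -> count=0 queue=[T2] holders={T3}
Step 3: signal(T3) -> count=0 queue=[] holders={T2}
Step 4: wait(T3) -> count=0 queue=[T3] holders={T2}
Step 5: wait(T4) -> count=0 queue=[T3,T4] holders={T2}
Step 6: wait(T1) -> count=0 queue=[T3,T4,T1] holders={T2}
Step 7: signal(T2) -> count=0 queue=[T4,T1] holders={T3}
Step 8: wait(T2) -> count=0 queue=[T4,T1,T2] holders={T3}
Step 9: signal(T3) -> count=0 queue=[T1,T2] holders={T4}
Step 10: wait(T3) -> count=0 queue=[T1,T2,T3] holders={T4}
Step 11: signal(T4) -> count=0 queue=[T2,T3] holders={T1}
Step 12: wait(T4) -> count=0 queue=[T2,T3,T4] holders={T1}
Step 13: signal(T1) -> count=0 queue=[T3,T4] holders={T2}
Step 14: signal(T2) -> count=0 queue=[T4] holders={T3}
Step 15: wait(T2) -> count=0 queue=[T4,T2] holders={T3}
Step 16: signal(T3) -> count=0 queue=[T2] holders={T4}
Step 17: wait(T1) -> count=0 queue=[T2,T1] holders={T4}
Step 18: signal(T4) -> count=0 queue=[T1] holders={T2}
Step 19: signal(T2) -> count=0 queue=[] holders={T1}
Final holders: {T1} -> T2 not in holders

Answer: no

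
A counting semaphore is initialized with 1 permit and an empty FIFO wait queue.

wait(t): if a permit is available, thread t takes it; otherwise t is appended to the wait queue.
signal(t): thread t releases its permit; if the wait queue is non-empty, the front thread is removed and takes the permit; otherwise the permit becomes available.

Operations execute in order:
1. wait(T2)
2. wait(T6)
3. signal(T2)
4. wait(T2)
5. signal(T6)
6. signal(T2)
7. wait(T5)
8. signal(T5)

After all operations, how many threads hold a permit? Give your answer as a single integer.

Step 1: wait(T2) -> count=0 queue=[] holders={T2}
Step 2: wait(T6) -> count=0 queue=[T6] holders={T2}
Step 3: signal(T2) -> count=0 queue=[] holders={T6}
Step 4: wait(T2) -> count=0 queue=[T2] holders={T6}
Step 5: signal(T6) -> count=0 queue=[] holders={T2}
Step 6: signal(T2) -> count=1 queue=[] holders={none}
Step 7: wait(T5) -> count=0 queue=[] holders={T5}
Step 8: signal(T5) -> count=1 queue=[] holders={none}
Final holders: {none} -> 0 thread(s)

Answer: 0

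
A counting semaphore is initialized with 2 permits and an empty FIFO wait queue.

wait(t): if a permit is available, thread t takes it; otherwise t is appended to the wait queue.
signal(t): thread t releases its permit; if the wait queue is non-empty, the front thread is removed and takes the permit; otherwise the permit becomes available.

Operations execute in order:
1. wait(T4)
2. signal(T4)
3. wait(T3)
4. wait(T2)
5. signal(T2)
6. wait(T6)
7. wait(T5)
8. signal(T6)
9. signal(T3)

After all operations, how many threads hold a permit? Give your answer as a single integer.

Step 1: wait(T4) -> count=1 queue=[] holders={T4}
Step 2: signal(T4) -> count=2 queue=[] holders={none}
Step 3: wait(T3) -> count=1 queue=[] holders={T3}
Step 4: wait(T2) -> count=0 queue=[] holders={T2,T3}
Step 5: signal(T2) -> count=1 queue=[] holders={T3}
Step 6: wait(T6) -> count=0 queue=[] holders={T3,T6}
Step 7: wait(T5) -> count=0 queue=[T5] holders={T3,T6}
Step 8: signal(T6) -> count=0 queue=[] holders={T3,T5}
Step 9: signal(T3) -> count=1 queue=[] holders={T5}
Final holders: {T5} -> 1 thread(s)

Answer: 1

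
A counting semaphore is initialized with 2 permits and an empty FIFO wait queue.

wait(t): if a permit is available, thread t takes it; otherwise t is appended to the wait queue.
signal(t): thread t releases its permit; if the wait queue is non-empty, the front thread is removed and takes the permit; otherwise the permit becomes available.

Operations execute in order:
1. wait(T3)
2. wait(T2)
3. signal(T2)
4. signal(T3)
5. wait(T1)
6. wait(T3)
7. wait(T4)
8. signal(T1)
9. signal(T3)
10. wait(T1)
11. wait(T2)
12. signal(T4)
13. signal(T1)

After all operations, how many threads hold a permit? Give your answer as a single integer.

Answer: 1

Derivation:
Step 1: wait(T3) -> count=1 queue=[] holders={T3}
Step 2: wait(T2) -> count=0 queue=[] holders={T2,T3}
Step 3: signal(T2) -> count=1 queue=[] holders={T3}
Step 4: signal(T3) -> count=2 queue=[] holders={none}
Step 5: wait(T1) -> count=1 queue=[] holders={T1}
Step 6: wait(T3) -> count=0 queue=[] holders={T1,T3}
Step 7: wait(T4) -> count=0 queue=[T4] holders={T1,T3}
Step 8: signal(T1) -> count=0 queue=[] holders={T3,T4}
Step 9: signal(T3) -> count=1 queue=[] holders={T4}
Step 10: wait(T1) -> count=0 queue=[] holders={T1,T4}
Step 11: wait(T2) -> count=0 queue=[T2] holders={T1,T4}
Step 12: signal(T4) -> count=0 queue=[] holders={T1,T2}
Step 13: signal(T1) -> count=1 queue=[] holders={T2}
Final holders: {T2} -> 1 thread(s)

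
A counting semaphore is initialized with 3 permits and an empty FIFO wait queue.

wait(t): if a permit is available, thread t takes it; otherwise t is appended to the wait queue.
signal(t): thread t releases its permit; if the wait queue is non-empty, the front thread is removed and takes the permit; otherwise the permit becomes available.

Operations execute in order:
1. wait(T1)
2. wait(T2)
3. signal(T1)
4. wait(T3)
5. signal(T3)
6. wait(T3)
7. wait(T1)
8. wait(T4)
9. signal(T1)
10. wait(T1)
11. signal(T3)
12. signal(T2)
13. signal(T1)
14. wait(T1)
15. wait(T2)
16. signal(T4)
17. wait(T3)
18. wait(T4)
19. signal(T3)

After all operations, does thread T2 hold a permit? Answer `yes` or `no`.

Step 1: wait(T1) -> count=2 queue=[] holders={T1}
Step 2: wait(T2) -> count=1 queue=[] holders={T1,T2}
Step 3: signal(T1) -> count=2 queue=[] holders={T2}
Step 4: wait(T3) -> count=1 queue=[] holders={T2,T3}
Step 5: signal(T3) -> count=2 queue=[] holders={T2}
Step 6: wait(T3) -> count=1 queue=[] holders={T2,T3}
Step 7: wait(T1) -> count=0 queue=[] holders={T1,T2,T3}
Step 8: wait(T4) -> count=0 queue=[T4] holders={T1,T2,T3}
Step 9: signal(T1) -> count=0 queue=[] holders={T2,T3,T4}
Step 10: wait(T1) -> count=0 queue=[T1] holders={T2,T3,T4}
Step 11: signal(T3) -> count=0 queue=[] holders={T1,T2,T4}
Step 12: signal(T2) -> count=1 queue=[] holders={T1,T4}
Step 13: signal(T1) -> count=2 queue=[] holders={T4}
Step 14: wait(T1) -> count=1 queue=[] holders={T1,T4}
Step 15: wait(T2) -> count=0 queue=[] holders={T1,T2,T4}
Step 16: signal(T4) -> count=1 queue=[] holders={T1,T2}
Step 17: wait(T3) -> count=0 queue=[] holders={T1,T2,T3}
Step 18: wait(T4) -> count=0 queue=[T4] holders={T1,T2,T3}
Step 19: signal(T3) -> count=0 queue=[] holders={T1,T2,T4}
Final holders: {T1,T2,T4} -> T2 in holders

Answer: yes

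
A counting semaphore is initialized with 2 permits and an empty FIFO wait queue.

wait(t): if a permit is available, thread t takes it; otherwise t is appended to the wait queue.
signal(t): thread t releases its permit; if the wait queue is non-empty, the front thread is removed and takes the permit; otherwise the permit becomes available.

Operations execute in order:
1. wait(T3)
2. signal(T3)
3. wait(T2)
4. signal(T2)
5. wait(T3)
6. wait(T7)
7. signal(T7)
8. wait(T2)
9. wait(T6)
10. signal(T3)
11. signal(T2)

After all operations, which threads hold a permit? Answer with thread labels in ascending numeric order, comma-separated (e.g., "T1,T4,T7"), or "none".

Step 1: wait(T3) -> count=1 queue=[] holders={T3}
Step 2: signal(T3) -> count=2 queue=[] holders={none}
Step 3: wait(T2) -> count=1 queue=[] holders={T2}
Step 4: signal(T2) -> count=2 queue=[] holders={none}
Step 5: wait(T3) -> count=1 queue=[] holders={T3}
Step 6: wait(T7) -> count=0 queue=[] holders={T3,T7}
Step 7: signal(T7) -> count=1 queue=[] holders={T3}
Step 8: wait(T2) -> count=0 queue=[] holders={T2,T3}
Step 9: wait(T6) -> count=0 queue=[T6] holders={T2,T3}
Step 10: signal(T3) -> count=0 queue=[] holders={T2,T6}
Step 11: signal(T2) -> count=1 queue=[] holders={T6}
Final holders: T6

Answer: T6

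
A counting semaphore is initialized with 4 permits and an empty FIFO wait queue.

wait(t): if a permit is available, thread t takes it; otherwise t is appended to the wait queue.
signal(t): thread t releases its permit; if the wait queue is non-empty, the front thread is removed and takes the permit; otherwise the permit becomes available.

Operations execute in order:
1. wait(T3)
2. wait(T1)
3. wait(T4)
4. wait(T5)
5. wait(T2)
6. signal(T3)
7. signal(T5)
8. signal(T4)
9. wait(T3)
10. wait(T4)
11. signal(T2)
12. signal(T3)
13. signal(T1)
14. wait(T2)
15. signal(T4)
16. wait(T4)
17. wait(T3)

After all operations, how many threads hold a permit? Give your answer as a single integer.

Step 1: wait(T3) -> count=3 queue=[] holders={T3}
Step 2: wait(T1) -> count=2 queue=[] holders={T1,T3}
Step 3: wait(T4) -> count=1 queue=[] holders={T1,T3,T4}
Step 4: wait(T5) -> count=0 queue=[] holders={T1,T3,T4,T5}
Step 5: wait(T2) -> count=0 queue=[T2] holders={T1,T3,T4,T5}
Step 6: signal(T3) -> count=0 queue=[] holders={T1,T2,T4,T5}
Step 7: signal(T5) -> count=1 queue=[] holders={T1,T2,T4}
Step 8: signal(T4) -> count=2 queue=[] holders={T1,T2}
Step 9: wait(T3) -> count=1 queue=[] holders={T1,T2,T3}
Step 10: wait(T4) -> count=0 queue=[] holders={T1,T2,T3,T4}
Step 11: signal(T2) -> count=1 queue=[] holders={T1,T3,T4}
Step 12: signal(T3) -> count=2 queue=[] holders={T1,T4}
Step 13: signal(T1) -> count=3 queue=[] holders={T4}
Step 14: wait(T2) -> count=2 queue=[] holders={T2,T4}
Step 15: signal(T4) -> count=3 queue=[] holders={T2}
Step 16: wait(T4) -> count=2 queue=[] holders={T2,T4}
Step 17: wait(T3) -> count=1 queue=[] holders={T2,T3,T4}
Final holders: {T2,T3,T4} -> 3 thread(s)

Answer: 3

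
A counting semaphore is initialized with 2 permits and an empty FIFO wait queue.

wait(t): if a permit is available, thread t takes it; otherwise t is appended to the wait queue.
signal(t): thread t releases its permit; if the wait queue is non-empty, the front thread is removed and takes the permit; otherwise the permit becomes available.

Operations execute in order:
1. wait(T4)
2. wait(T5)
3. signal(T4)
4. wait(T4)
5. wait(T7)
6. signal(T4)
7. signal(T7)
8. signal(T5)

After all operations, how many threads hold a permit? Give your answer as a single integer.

Answer: 0

Derivation:
Step 1: wait(T4) -> count=1 queue=[] holders={T4}
Step 2: wait(T5) -> count=0 queue=[] holders={T4,T5}
Step 3: signal(T4) -> count=1 queue=[] holders={T5}
Step 4: wait(T4) -> count=0 queue=[] holders={T4,T5}
Step 5: wait(T7) -> count=0 queue=[T7] holders={T4,T5}
Step 6: signal(T4) -> count=0 queue=[] holders={T5,T7}
Step 7: signal(T7) -> count=1 queue=[] holders={T5}
Step 8: signal(T5) -> count=2 queue=[] holders={none}
Final holders: {none} -> 0 thread(s)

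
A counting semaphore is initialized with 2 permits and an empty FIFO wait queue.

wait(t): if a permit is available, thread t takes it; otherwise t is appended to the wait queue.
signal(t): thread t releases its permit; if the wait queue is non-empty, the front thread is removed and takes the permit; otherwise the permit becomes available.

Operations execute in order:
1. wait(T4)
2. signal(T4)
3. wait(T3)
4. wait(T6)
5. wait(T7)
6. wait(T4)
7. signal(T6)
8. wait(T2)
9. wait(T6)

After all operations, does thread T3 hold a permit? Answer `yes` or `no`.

Answer: yes

Derivation:
Step 1: wait(T4) -> count=1 queue=[] holders={T4}
Step 2: signal(T4) -> count=2 queue=[] holders={none}
Step 3: wait(T3) -> count=1 queue=[] holders={T3}
Step 4: wait(T6) -> count=0 queue=[] holders={T3,T6}
Step 5: wait(T7) -> count=0 queue=[T7] holders={T3,T6}
Step 6: wait(T4) -> count=0 queue=[T7,T4] holders={T3,T6}
Step 7: signal(T6) -> count=0 queue=[T4] holders={T3,T7}
Step 8: wait(T2) -> count=0 queue=[T4,T2] holders={T3,T7}
Step 9: wait(T6) -> count=0 queue=[T4,T2,T6] holders={T3,T7}
Final holders: {T3,T7} -> T3 in holders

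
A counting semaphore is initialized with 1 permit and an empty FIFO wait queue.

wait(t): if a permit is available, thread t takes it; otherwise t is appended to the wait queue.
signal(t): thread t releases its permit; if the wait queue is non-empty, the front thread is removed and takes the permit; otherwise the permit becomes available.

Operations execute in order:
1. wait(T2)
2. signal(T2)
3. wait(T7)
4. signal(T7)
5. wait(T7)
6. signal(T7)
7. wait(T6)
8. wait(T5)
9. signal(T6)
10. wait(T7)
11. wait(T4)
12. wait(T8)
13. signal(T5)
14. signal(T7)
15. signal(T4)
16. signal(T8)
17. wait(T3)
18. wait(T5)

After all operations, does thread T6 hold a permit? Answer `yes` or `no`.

Step 1: wait(T2) -> count=0 queue=[] holders={T2}
Step 2: signal(T2) -> count=1 queue=[] holders={none}
Step 3: wait(T7) -> count=0 queue=[] holders={T7}
Step 4: signal(T7) -> count=1 queue=[] holders={none}
Step 5: wait(T7) -> count=0 queue=[] holders={T7}
Step 6: signal(T7) -> count=1 queue=[] holders={none}
Step 7: wait(T6) -> count=0 queue=[] holders={T6}
Step 8: wait(T5) -> count=0 queue=[T5] holders={T6}
Step 9: signal(T6) -> count=0 queue=[] holders={T5}
Step 10: wait(T7) -> count=0 queue=[T7] holders={T5}
Step 11: wait(T4) -> count=0 queue=[T7,T4] holders={T5}
Step 12: wait(T8) -> count=0 queue=[T7,T4,T8] holders={T5}
Step 13: signal(T5) -> count=0 queue=[T4,T8] holders={T7}
Step 14: signal(T7) -> count=0 queue=[T8] holders={T4}
Step 15: signal(T4) -> count=0 queue=[] holders={T8}
Step 16: signal(T8) -> count=1 queue=[] holders={none}
Step 17: wait(T3) -> count=0 queue=[] holders={T3}
Step 18: wait(T5) -> count=0 queue=[T5] holders={T3}
Final holders: {T3} -> T6 not in holders

Answer: no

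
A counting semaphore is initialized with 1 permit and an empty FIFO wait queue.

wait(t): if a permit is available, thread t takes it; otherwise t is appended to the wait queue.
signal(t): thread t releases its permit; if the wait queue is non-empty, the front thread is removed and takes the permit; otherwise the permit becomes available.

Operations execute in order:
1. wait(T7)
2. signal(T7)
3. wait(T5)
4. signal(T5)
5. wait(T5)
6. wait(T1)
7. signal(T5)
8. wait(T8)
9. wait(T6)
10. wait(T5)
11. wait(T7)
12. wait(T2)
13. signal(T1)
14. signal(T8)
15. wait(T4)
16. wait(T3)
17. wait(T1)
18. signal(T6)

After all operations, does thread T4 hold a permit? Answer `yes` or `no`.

Step 1: wait(T7) -> count=0 queue=[] holders={T7}
Step 2: signal(T7) -> count=1 queue=[] holders={none}
Step 3: wait(T5) -> count=0 queue=[] holders={T5}
Step 4: signal(T5) -> count=1 queue=[] holders={none}
Step 5: wait(T5) -> count=0 queue=[] holders={T5}
Step 6: wait(T1) -> count=0 queue=[T1] holders={T5}
Step 7: signal(T5) -> count=0 queue=[] holders={T1}
Step 8: wait(T8) -> count=0 queue=[T8] holders={T1}
Step 9: wait(T6) -> count=0 queue=[T8,T6] holders={T1}
Step 10: wait(T5) -> count=0 queue=[T8,T6,T5] holders={T1}
Step 11: wait(T7) -> count=0 queue=[T8,T6,T5,T7] holders={T1}
Step 12: wait(T2) -> count=0 queue=[T8,T6,T5,T7,T2] holders={T1}
Step 13: signal(T1) -> count=0 queue=[T6,T5,T7,T2] holders={T8}
Step 14: signal(T8) -> count=0 queue=[T5,T7,T2] holders={T6}
Step 15: wait(T4) -> count=0 queue=[T5,T7,T2,T4] holders={T6}
Step 16: wait(T3) -> count=0 queue=[T5,T7,T2,T4,T3] holders={T6}
Step 17: wait(T1) -> count=0 queue=[T5,T7,T2,T4,T3,T1] holders={T6}
Step 18: signal(T6) -> count=0 queue=[T7,T2,T4,T3,T1] holders={T5}
Final holders: {T5} -> T4 not in holders

Answer: no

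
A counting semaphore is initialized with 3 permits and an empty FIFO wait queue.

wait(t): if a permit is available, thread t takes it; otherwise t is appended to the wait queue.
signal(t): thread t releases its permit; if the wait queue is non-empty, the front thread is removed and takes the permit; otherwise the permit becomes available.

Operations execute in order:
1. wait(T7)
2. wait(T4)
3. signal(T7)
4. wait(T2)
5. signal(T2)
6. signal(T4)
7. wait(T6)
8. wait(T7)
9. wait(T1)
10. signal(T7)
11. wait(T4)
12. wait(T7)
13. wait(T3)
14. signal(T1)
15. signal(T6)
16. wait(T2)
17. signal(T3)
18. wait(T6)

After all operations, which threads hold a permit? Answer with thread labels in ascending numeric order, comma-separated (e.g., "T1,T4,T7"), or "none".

Step 1: wait(T7) -> count=2 queue=[] holders={T7}
Step 2: wait(T4) -> count=1 queue=[] holders={T4,T7}
Step 3: signal(T7) -> count=2 queue=[] holders={T4}
Step 4: wait(T2) -> count=1 queue=[] holders={T2,T4}
Step 5: signal(T2) -> count=2 queue=[] holders={T4}
Step 6: signal(T4) -> count=3 queue=[] holders={none}
Step 7: wait(T6) -> count=2 queue=[] holders={T6}
Step 8: wait(T7) -> count=1 queue=[] holders={T6,T7}
Step 9: wait(T1) -> count=0 queue=[] holders={T1,T6,T7}
Step 10: signal(T7) -> count=1 queue=[] holders={T1,T6}
Step 11: wait(T4) -> count=0 queue=[] holders={T1,T4,T6}
Step 12: wait(T7) -> count=0 queue=[T7] holders={T1,T4,T6}
Step 13: wait(T3) -> count=0 queue=[T7,T3] holders={T1,T4,T6}
Step 14: signal(T1) -> count=0 queue=[T3] holders={T4,T6,T7}
Step 15: signal(T6) -> count=0 queue=[] holders={T3,T4,T7}
Step 16: wait(T2) -> count=0 queue=[T2] holders={T3,T4,T7}
Step 17: signal(T3) -> count=0 queue=[] holders={T2,T4,T7}
Step 18: wait(T6) -> count=0 queue=[T6] holders={T2,T4,T7}
Final holders: T2,T4,T7

Answer: T2,T4,T7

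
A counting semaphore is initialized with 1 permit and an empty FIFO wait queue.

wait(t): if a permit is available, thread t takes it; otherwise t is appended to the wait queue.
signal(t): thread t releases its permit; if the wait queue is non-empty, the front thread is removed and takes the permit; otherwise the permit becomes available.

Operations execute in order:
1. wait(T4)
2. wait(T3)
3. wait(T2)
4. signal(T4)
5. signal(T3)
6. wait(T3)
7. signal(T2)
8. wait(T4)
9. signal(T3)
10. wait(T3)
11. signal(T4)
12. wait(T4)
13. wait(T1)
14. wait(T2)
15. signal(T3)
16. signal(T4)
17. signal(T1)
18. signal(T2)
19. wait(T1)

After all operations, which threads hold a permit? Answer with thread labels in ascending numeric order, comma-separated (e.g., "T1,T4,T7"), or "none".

Answer: T1

Derivation:
Step 1: wait(T4) -> count=0 queue=[] holders={T4}
Step 2: wait(T3) -> count=0 queue=[T3] holders={T4}
Step 3: wait(T2) -> count=0 queue=[T3,T2] holders={T4}
Step 4: signal(T4) -> count=0 queue=[T2] holders={T3}
Step 5: signal(T3) -> count=0 queue=[] holders={T2}
Step 6: wait(T3) -> count=0 queue=[T3] holders={T2}
Step 7: signal(T2) -> count=0 queue=[] holders={T3}
Step 8: wait(T4) -> count=0 queue=[T4] holders={T3}
Step 9: signal(T3) -> count=0 queue=[] holders={T4}
Step 10: wait(T3) -> count=0 queue=[T3] holders={T4}
Step 11: signal(T4) -> count=0 queue=[] holders={T3}
Step 12: wait(T4) -> count=0 queue=[T4] holders={T3}
Step 13: wait(T1) -> count=0 queue=[T4,T1] holders={T3}
Step 14: wait(T2) -> count=0 queue=[T4,T1,T2] holders={T3}
Step 15: signal(T3) -> count=0 queue=[T1,T2] holders={T4}
Step 16: signal(T4) -> count=0 queue=[T2] holders={T1}
Step 17: signal(T1) -> count=0 queue=[] holders={T2}
Step 18: signal(T2) -> count=1 queue=[] holders={none}
Step 19: wait(T1) -> count=0 queue=[] holders={T1}
Final holders: T1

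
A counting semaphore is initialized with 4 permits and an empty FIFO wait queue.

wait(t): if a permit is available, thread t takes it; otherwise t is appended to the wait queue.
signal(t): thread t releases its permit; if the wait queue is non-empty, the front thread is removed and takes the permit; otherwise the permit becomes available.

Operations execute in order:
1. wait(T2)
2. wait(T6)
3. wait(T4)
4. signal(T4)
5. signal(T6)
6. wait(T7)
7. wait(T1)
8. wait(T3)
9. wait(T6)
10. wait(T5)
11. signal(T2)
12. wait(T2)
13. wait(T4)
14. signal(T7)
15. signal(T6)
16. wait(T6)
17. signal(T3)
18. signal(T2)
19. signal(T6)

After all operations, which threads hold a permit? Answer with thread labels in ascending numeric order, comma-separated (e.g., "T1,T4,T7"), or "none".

Step 1: wait(T2) -> count=3 queue=[] holders={T2}
Step 2: wait(T6) -> count=2 queue=[] holders={T2,T6}
Step 3: wait(T4) -> count=1 queue=[] holders={T2,T4,T6}
Step 4: signal(T4) -> count=2 queue=[] holders={T2,T6}
Step 5: signal(T6) -> count=3 queue=[] holders={T2}
Step 6: wait(T7) -> count=2 queue=[] holders={T2,T7}
Step 7: wait(T1) -> count=1 queue=[] holders={T1,T2,T7}
Step 8: wait(T3) -> count=0 queue=[] holders={T1,T2,T3,T7}
Step 9: wait(T6) -> count=0 queue=[T6] holders={T1,T2,T3,T7}
Step 10: wait(T5) -> count=0 queue=[T6,T5] holders={T1,T2,T3,T7}
Step 11: signal(T2) -> count=0 queue=[T5] holders={T1,T3,T6,T7}
Step 12: wait(T2) -> count=0 queue=[T5,T2] holders={T1,T3,T6,T7}
Step 13: wait(T4) -> count=0 queue=[T5,T2,T4] holders={T1,T3,T6,T7}
Step 14: signal(T7) -> count=0 queue=[T2,T4] holders={T1,T3,T5,T6}
Step 15: signal(T6) -> count=0 queue=[T4] holders={T1,T2,T3,T5}
Step 16: wait(T6) -> count=0 queue=[T4,T6] holders={T1,T2,T3,T5}
Step 17: signal(T3) -> count=0 queue=[T6] holders={T1,T2,T4,T5}
Step 18: signal(T2) -> count=0 queue=[] holders={T1,T4,T5,T6}
Step 19: signal(T6) -> count=1 queue=[] holders={T1,T4,T5}
Final holders: T1,T4,T5

Answer: T1,T4,T5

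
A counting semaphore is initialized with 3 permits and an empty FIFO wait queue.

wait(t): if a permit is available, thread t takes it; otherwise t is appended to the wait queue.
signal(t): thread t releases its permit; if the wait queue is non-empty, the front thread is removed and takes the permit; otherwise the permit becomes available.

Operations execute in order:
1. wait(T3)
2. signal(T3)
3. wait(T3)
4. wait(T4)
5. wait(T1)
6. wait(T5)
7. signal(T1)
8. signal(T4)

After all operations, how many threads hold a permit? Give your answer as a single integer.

Step 1: wait(T3) -> count=2 queue=[] holders={T3}
Step 2: signal(T3) -> count=3 queue=[] holders={none}
Step 3: wait(T3) -> count=2 queue=[] holders={T3}
Step 4: wait(T4) -> count=1 queue=[] holders={T3,T4}
Step 5: wait(T1) -> count=0 queue=[] holders={T1,T3,T4}
Step 6: wait(T5) -> count=0 queue=[T5] holders={T1,T3,T4}
Step 7: signal(T1) -> count=0 queue=[] holders={T3,T4,T5}
Step 8: signal(T4) -> count=1 queue=[] holders={T3,T5}
Final holders: {T3,T5} -> 2 thread(s)

Answer: 2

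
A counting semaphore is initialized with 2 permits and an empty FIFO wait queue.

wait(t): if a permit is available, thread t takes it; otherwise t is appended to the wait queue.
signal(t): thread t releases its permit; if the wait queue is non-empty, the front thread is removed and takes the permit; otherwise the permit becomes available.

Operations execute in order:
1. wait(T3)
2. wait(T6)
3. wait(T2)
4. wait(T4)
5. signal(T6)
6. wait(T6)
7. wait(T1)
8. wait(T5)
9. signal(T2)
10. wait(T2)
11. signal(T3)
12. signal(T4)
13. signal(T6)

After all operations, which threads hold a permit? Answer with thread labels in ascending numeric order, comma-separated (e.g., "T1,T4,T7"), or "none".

Step 1: wait(T3) -> count=1 queue=[] holders={T3}
Step 2: wait(T6) -> count=0 queue=[] holders={T3,T6}
Step 3: wait(T2) -> count=0 queue=[T2] holders={T3,T6}
Step 4: wait(T4) -> count=0 queue=[T2,T4] holders={T3,T6}
Step 5: signal(T6) -> count=0 queue=[T4] holders={T2,T3}
Step 6: wait(T6) -> count=0 queue=[T4,T6] holders={T2,T3}
Step 7: wait(T1) -> count=0 queue=[T4,T6,T1] holders={T2,T3}
Step 8: wait(T5) -> count=0 queue=[T4,T6,T1,T5] holders={T2,T3}
Step 9: signal(T2) -> count=0 queue=[T6,T1,T5] holders={T3,T4}
Step 10: wait(T2) -> count=0 queue=[T6,T1,T5,T2] holders={T3,T4}
Step 11: signal(T3) -> count=0 queue=[T1,T5,T2] holders={T4,T6}
Step 12: signal(T4) -> count=0 queue=[T5,T2] holders={T1,T6}
Step 13: signal(T6) -> count=0 queue=[T2] holders={T1,T5}
Final holders: T1,T5

Answer: T1,T5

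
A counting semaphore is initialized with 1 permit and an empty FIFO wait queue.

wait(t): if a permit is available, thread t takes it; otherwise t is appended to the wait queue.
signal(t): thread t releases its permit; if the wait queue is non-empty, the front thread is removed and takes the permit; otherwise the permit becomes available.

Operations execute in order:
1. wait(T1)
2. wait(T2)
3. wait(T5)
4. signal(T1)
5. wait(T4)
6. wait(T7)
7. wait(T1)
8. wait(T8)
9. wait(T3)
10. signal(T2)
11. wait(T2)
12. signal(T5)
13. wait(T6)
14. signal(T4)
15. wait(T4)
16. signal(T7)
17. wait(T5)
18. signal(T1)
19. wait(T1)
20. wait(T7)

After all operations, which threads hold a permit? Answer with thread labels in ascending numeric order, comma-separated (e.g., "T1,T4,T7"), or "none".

Answer: T8

Derivation:
Step 1: wait(T1) -> count=0 queue=[] holders={T1}
Step 2: wait(T2) -> count=0 queue=[T2] holders={T1}
Step 3: wait(T5) -> count=0 queue=[T2,T5] holders={T1}
Step 4: signal(T1) -> count=0 queue=[T5] holders={T2}
Step 5: wait(T4) -> count=0 queue=[T5,T4] holders={T2}
Step 6: wait(T7) -> count=0 queue=[T5,T4,T7] holders={T2}
Step 7: wait(T1) -> count=0 queue=[T5,T4,T7,T1] holders={T2}
Step 8: wait(T8) -> count=0 queue=[T5,T4,T7,T1,T8] holders={T2}
Step 9: wait(T3) -> count=0 queue=[T5,T4,T7,T1,T8,T3] holders={T2}
Step 10: signal(T2) -> count=0 queue=[T4,T7,T1,T8,T3] holders={T5}
Step 11: wait(T2) -> count=0 queue=[T4,T7,T1,T8,T3,T2] holders={T5}
Step 12: signal(T5) -> count=0 queue=[T7,T1,T8,T3,T2] holders={T4}
Step 13: wait(T6) -> count=0 queue=[T7,T1,T8,T3,T2,T6] holders={T4}
Step 14: signal(T4) -> count=0 queue=[T1,T8,T3,T2,T6] holders={T7}
Step 15: wait(T4) -> count=0 queue=[T1,T8,T3,T2,T6,T4] holders={T7}
Step 16: signal(T7) -> count=0 queue=[T8,T3,T2,T6,T4] holders={T1}
Step 17: wait(T5) -> count=0 queue=[T8,T3,T2,T6,T4,T5] holders={T1}
Step 18: signal(T1) -> count=0 queue=[T3,T2,T6,T4,T5] holders={T8}
Step 19: wait(T1) -> count=0 queue=[T3,T2,T6,T4,T5,T1] holders={T8}
Step 20: wait(T7) -> count=0 queue=[T3,T2,T6,T4,T5,T1,T7] holders={T8}
Final holders: T8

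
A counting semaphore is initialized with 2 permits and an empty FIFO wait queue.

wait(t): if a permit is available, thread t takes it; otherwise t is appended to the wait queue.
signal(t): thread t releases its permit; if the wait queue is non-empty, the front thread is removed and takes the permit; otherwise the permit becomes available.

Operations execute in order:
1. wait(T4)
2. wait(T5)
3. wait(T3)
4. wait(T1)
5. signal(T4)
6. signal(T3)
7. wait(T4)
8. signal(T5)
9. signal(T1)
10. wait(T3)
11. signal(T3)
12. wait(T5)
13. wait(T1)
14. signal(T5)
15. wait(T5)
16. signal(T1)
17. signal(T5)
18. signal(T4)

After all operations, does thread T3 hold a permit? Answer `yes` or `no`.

Step 1: wait(T4) -> count=1 queue=[] holders={T4}
Step 2: wait(T5) -> count=0 queue=[] holders={T4,T5}
Step 3: wait(T3) -> count=0 queue=[T3] holders={T4,T5}
Step 4: wait(T1) -> count=0 queue=[T3,T1] holders={T4,T5}
Step 5: signal(T4) -> count=0 queue=[T1] holders={T3,T5}
Step 6: signal(T3) -> count=0 queue=[] holders={T1,T5}
Step 7: wait(T4) -> count=0 queue=[T4] holders={T1,T5}
Step 8: signal(T5) -> count=0 queue=[] holders={T1,T4}
Step 9: signal(T1) -> count=1 queue=[] holders={T4}
Step 10: wait(T3) -> count=0 queue=[] holders={T3,T4}
Step 11: signal(T3) -> count=1 queue=[] holders={T4}
Step 12: wait(T5) -> count=0 queue=[] holders={T4,T5}
Step 13: wait(T1) -> count=0 queue=[T1] holders={T4,T5}
Step 14: signal(T5) -> count=0 queue=[] holders={T1,T4}
Step 15: wait(T5) -> count=0 queue=[T5] holders={T1,T4}
Step 16: signal(T1) -> count=0 queue=[] holders={T4,T5}
Step 17: signal(T5) -> count=1 queue=[] holders={T4}
Step 18: signal(T4) -> count=2 queue=[] holders={none}
Final holders: {none} -> T3 not in holders

Answer: no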